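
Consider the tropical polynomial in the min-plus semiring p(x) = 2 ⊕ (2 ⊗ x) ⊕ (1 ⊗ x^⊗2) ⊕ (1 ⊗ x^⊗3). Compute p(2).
p(2) = 2

A tropical monomial a ⊗ x^⊗i evaluates to a + i · x. Evaluating each term at x = 2:
  Term 0 contributes 2 + 0 · 2 = 2
  Term 1 contributes 2 + 1 · 2 = 4
  Term 2 contributes 1 + 2 · 2 = 5
  Term 3 contributes 1 + 3 · 2 = 7
p(2) = ⊕ of these = min[2, 4, 5, 7] = 2.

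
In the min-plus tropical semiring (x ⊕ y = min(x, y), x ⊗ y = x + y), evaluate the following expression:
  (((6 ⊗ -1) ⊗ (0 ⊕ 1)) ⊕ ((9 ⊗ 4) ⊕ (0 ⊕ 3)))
(((6 ⊗ -1) ⊗ (0 ⊕ 1)) ⊕ ((9 ⊗ 4) ⊕ (0 ⊕ 3))) = 0

Expand innermost to outermost. Recall ⊕ takes the minimum of its arguments and ⊗ takes their sum. Working out the expression (((6 ⊗ -1) ⊗ (0 ⊕ 1)) ⊕ ((9 ⊗ 4) ⊕ (0 ⊕ 3))) gives 0.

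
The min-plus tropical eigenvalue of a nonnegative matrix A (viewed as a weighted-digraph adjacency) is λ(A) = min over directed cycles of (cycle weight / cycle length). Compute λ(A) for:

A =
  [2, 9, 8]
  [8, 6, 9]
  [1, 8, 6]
λ(A) = 2

Enumerate directed cycles and compute their means (weight / length). Sample:
  cycle 0 → 0: weight = 2, length = 1, mean = 2/1 ≈ 2.000
  cycle 1 → 1: weight = 6, length = 1, mean = 6/1 ≈ 6.000
  cycle 2 → 2: weight = 6, length = 1, mean = 6/1 ≈ 6.000
  cycle 0 → 1 → 0: weight = 17, length = 2, mean = 17/2 ≈ 8.500
  cycle 0 → 2 → 0: weight = 9, length = 2, mean = 9/2 ≈ 4.500
  cycle 1 → 0 → 1: weight = 17, length = 2, mean = 17/2 ≈ 8.500
Minimum mean = 2.000, attained e.g. along the cycle 0 → 0 with weight 2 and length 1. So λ(A) = 2/1 = 2.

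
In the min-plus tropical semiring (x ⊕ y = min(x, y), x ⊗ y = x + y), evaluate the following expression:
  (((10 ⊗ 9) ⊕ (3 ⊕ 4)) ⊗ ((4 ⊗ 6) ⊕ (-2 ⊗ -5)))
(((10 ⊗ 9) ⊕ (3 ⊕ 4)) ⊗ ((4 ⊗ 6) ⊕ (-2 ⊗ -5))) = -4

Expand innermost to outermost. Recall ⊕ takes the minimum of its arguments and ⊗ takes their sum. Working out the expression (((10 ⊗ 9) ⊕ (3 ⊕ 4)) ⊗ ((4 ⊗ 6) ⊕ (-2 ⊗ -5))) gives -4.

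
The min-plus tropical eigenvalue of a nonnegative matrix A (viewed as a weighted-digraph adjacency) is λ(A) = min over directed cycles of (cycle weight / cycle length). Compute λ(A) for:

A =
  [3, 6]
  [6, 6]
λ(A) = 3

Enumerate directed cycles and compute their means (weight / length). Sample:
  cycle 0 → 0: weight = 3, length = 1, mean = 3/1 ≈ 3.000
  cycle 1 → 1: weight = 6, length = 1, mean = 6/1 ≈ 6.000
  cycle 0 → 1 → 0: weight = 12, length = 2, mean = 12/2 ≈ 6.000
  cycle 1 → 0 → 1: weight = 12, length = 2, mean = 12/2 ≈ 6.000
Minimum mean = 3.000, attained e.g. along the cycle 0 → 0 with weight 3 and length 1. So λ(A) = 3/1 = 3.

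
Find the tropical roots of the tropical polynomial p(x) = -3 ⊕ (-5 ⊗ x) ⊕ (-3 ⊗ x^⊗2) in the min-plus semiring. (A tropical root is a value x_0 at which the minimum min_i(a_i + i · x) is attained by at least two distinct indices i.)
Roots: {-2, 2}

Each tropical root is a break point of the lower envelope of the lines y = a_i + i · x (there are 3 lines, with slopes 0, 1, ..., 2). Only the lines that attain the minimum somewhere contribute to roots; other lines are dominated. Here the surviving (envelope) indices are i = 2, i = 1, i = 0.
Intersections between consecutive envelope lines give the roots: for adjacent envelope indices i < j the intersection is x = (a_i − a_j) / (j − i). Reading off the sorted break points: {-2, 2}.
Verification: at each break x_0, at least two indices attain the minimum of min_i(a_i + i · x_0).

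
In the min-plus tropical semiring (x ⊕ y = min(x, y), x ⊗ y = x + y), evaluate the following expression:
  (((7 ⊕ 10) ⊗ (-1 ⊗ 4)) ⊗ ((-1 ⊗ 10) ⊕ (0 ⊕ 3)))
(((7 ⊕ 10) ⊗ (-1 ⊗ 4)) ⊗ ((-1 ⊗ 10) ⊕ (0 ⊕ 3))) = 10

Expand innermost to outermost. Recall ⊕ takes the minimum of its arguments and ⊗ takes their sum. Working out the expression (((7 ⊕ 10) ⊗ (-1 ⊗ 4)) ⊗ ((-1 ⊗ 10) ⊕ (0 ⊕ 3))) gives 10.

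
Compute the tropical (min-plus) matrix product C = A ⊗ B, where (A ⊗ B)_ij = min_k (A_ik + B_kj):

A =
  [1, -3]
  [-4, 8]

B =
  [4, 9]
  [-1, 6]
A ⊗ B =
  [-4, 3]
  [0, 5]

Apply the min-plus product entry-by-entry:
  C[0][0] = min over k of (A[0][0] + B[0][0] = 1 + 4 = 5, A[0][1] + B[1][0] = -3 + -1 = -4) = -4 (attained at k = 1)
  C[0][1] = min over k of (A[0][0] + B[0][1] = 1 + 9 = 10, A[0][1] + B[1][1] = -3 + 6 = 3) = 3 (attained at k = 1)
  C[1][0] = min over k of (A[1][0] + B[0][0] = -4 + 4 = 0, A[1][1] + B[1][0] = 8 + -1 = 7) = 0 (attained at k = 0)
  C[1][1] = min over k of (A[1][0] + B[0][1] = -4 + 9 = 5, A[1][1] + B[1][1] = 8 + 6 = 14) = 5 (attained at k = 0)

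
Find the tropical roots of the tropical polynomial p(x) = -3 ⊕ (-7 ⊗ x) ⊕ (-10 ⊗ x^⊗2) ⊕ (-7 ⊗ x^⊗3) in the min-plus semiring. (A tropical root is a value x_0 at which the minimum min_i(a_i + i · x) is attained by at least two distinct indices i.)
Roots: {-3, 3, 4}

Each tropical root is a break point of the lower envelope of the lines y = a_i + i · x (there are 4 lines, with slopes 0, 1, ..., 3). Only the lines that attain the minimum somewhere contribute to roots; other lines are dominated. Here the surviving (envelope) indices are i = 3, i = 2, i = 1, i = 0.
Intersections between consecutive envelope lines give the roots: for adjacent envelope indices i < j the intersection is x = (a_i − a_j) / (j − i). Reading off the sorted break points: {-3, 3, 4}.
Verification: at each break x_0, at least two indices attain the minimum of min_i(a_i + i · x_0).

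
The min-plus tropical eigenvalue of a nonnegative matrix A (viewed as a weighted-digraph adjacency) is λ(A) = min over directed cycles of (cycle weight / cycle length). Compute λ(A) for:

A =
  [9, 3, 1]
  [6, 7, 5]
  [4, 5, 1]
λ(A) = 1

Enumerate directed cycles and compute their means (weight / length). Sample:
  cycle 0 → 0: weight = 9, length = 1, mean = 9/1 ≈ 9.000
  cycle 1 → 1: weight = 7, length = 1, mean = 7/1 ≈ 7.000
  cycle 2 → 2: weight = 1, length = 1, mean = 1/1 ≈ 1.000
  cycle 0 → 1 → 0: weight = 9, length = 2, mean = 9/2 ≈ 4.500
  cycle 0 → 2 → 0: weight = 5, length = 2, mean = 5/2 ≈ 2.500
  cycle 1 → 0 → 1: weight = 9, length = 2, mean = 9/2 ≈ 4.500
Minimum mean = 1.000, attained e.g. along the cycle 2 → 2 with weight 1 and length 1. So λ(A) = 1/1 = 1.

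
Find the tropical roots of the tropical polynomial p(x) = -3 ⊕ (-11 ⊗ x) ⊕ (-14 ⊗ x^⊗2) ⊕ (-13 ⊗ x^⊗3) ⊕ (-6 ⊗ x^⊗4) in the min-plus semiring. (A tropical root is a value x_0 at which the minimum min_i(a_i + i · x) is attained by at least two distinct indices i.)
Roots: {-7, -1, 3, 8}

Each tropical root is a break point of the lower envelope of the lines y = a_i + i · x (there are 5 lines, with slopes 0, 1, ..., 4). Only the lines that attain the minimum somewhere contribute to roots; other lines are dominated. Here the surviving (envelope) indices are i = 4, i = 3, i = 2, i = 1, i = 0.
Intersections between consecutive envelope lines give the roots: for adjacent envelope indices i < j the intersection is x = (a_i − a_j) / (j − i). Reading off the sorted break points: {-7, -1, 3, 8}.
Verification: at each break x_0, at least two indices attain the minimum of min_i(a_i + i · x_0).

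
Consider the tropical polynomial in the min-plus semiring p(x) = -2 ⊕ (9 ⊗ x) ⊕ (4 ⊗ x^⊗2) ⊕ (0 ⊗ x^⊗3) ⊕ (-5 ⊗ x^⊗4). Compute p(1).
p(1) = -2

A tropical monomial a ⊗ x^⊗i evaluates to a + i · x. Evaluating each term at x = 1:
  Term 0 contributes -2 + 0 · 1 = -2
  Term 1 contributes 9 + 1 · 1 = 10
  Term 2 contributes 4 + 2 · 1 = 6
  Term 3 contributes 0 + 3 · 1 = 3
  Term 4 contributes -5 + 4 · 1 = -1
p(1) = ⊕ of these = min[-2, 10, 6, 3, -1] = -2.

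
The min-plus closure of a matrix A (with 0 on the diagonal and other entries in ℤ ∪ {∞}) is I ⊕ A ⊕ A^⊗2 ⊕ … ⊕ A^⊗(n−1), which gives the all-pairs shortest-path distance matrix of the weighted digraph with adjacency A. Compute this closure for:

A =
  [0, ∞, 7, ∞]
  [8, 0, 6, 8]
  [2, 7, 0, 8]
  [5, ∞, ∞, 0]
Closure =
  [0, 14, 7, 15]
  [8, 0, 6, 8]
  [2, 7, 0, 8]
  [5, 19, 12, 0]

This is the Floyd-Warshall all-pairs shortest-path computation. For each intermediate vertex k = 0, 1, …, 3, update dist[i][j] ← min(dist[i][j], dist[i][k] + dist[k][j]). The final matrix gives, for each (i, j), the minimum total weight of any directed path from i to j (possibly empty when i = j).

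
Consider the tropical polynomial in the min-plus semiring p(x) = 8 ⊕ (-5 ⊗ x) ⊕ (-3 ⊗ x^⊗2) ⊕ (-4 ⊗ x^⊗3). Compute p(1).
p(1) = -4

A tropical monomial a ⊗ x^⊗i evaluates to a + i · x. Evaluating each term at x = 1:
  Term 0 contributes 8 + 0 · 1 = 8
  Term 1 contributes -5 + 1 · 1 = -4
  Term 2 contributes -3 + 2 · 1 = -1
  Term 3 contributes -4 + 3 · 1 = -1
p(1) = ⊕ of these = min[8, -4, -1, -1] = -4.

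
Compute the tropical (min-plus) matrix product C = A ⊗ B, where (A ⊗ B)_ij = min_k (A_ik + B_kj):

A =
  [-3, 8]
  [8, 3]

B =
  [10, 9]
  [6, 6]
A ⊗ B =
  [7, 6]
  [9, 9]

Apply the min-plus product entry-by-entry:
  C[0][0] = min over k of (A[0][0] + B[0][0] = -3 + 10 = 7, A[0][1] + B[1][0] = 8 + 6 = 14) = 7 (attained at k = 0)
  C[0][1] = min over k of (A[0][0] + B[0][1] = -3 + 9 = 6, A[0][1] + B[1][1] = 8 + 6 = 14) = 6 (attained at k = 0)
  C[1][0] = min over k of (A[1][0] + B[0][0] = 8 + 10 = 18, A[1][1] + B[1][0] = 3 + 6 = 9) = 9 (attained at k = 1)
  C[1][1] = min over k of (A[1][0] + B[0][1] = 8 + 9 = 17, A[1][1] + B[1][1] = 3 + 6 = 9) = 9 (attained at k = 1)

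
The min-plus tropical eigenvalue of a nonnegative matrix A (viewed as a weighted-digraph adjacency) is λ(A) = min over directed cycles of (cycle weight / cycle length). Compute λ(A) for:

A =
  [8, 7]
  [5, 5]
λ(A) = 5

Enumerate directed cycles and compute their means (weight / length). Sample:
  cycle 0 → 0: weight = 8, length = 1, mean = 8/1 ≈ 8.000
  cycle 1 → 1: weight = 5, length = 1, mean = 5/1 ≈ 5.000
  cycle 0 → 1 → 0: weight = 12, length = 2, mean = 12/2 ≈ 6.000
  cycle 1 → 0 → 1: weight = 12, length = 2, mean = 12/2 ≈ 6.000
Minimum mean = 5.000, attained e.g. along the cycle 1 → 1 with weight 5 and length 1. So λ(A) = 5/1 = 5.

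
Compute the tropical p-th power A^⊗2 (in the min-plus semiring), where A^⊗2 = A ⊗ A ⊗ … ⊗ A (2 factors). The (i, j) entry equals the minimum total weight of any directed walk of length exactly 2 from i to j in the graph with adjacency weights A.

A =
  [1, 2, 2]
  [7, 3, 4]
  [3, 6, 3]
A^⊗2 =
  [2, 3, 3]
  [7, 6, 7]
  [4, 5, 5]

Each entry (A^⊗2)_ij equals the minimum over all length-2 walks i = v_0 → v_1 → … → v_2 = j of Σ_t A[v_t][v_{t+1}]. For example, for (i, j) = (0, 2) we minimise over 3 possible intermediate vertex sequences; the minimum is 3, attained along the walk 0 → 0 → 2.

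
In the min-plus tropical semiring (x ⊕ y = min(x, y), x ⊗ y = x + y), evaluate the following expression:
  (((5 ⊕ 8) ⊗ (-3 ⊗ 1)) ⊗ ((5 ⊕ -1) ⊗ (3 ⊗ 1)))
(((5 ⊕ 8) ⊗ (-3 ⊗ 1)) ⊗ ((5 ⊕ -1) ⊗ (3 ⊗ 1))) = 6

Expand innermost to outermost. Recall ⊕ takes the minimum of its arguments and ⊗ takes their sum. Working out the expression (((5 ⊕ 8) ⊗ (-3 ⊗ 1)) ⊗ ((5 ⊕ -1) ⊗ (3 ⊗ 1))) gives 6.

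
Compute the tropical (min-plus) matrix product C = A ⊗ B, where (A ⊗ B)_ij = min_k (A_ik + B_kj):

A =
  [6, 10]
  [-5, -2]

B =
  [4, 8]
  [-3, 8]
A ⊗ B =
  [7, 14]
  [-5, 3]

Apply the min-plus product entry-by-entry:
  C[0][0] = min over k of (A[0][0] + B[0][0] = 6 + 4 = 10, A[0][1] + B[1][0] = 10 + -3 = 7) = 7 (attained at k = 1)
  C[0][1] = min over k of (A[0][0] + B[0][1] = 6 + 8 = 14, A[0][1] + B[1][1] = 10 + 8 = 18) = 14 (attained at k = 0)
  C[1][0] = min over k of (A[1][0] + B[0][0] = -5 + 4 = -1, A[1][1] + B[1][0] = -2 + -3 = -5) = -5 (attained at k = 1)
  C[1][1] = min over k of (A[1][0] + B[0][1] = -5 + 8 = 3, A[1][1] + B[1][1] = -2 + 8 = 6) = 3 (attained at k = 0)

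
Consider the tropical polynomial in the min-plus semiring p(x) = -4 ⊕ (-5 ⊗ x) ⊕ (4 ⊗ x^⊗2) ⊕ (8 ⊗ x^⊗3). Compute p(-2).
p(-2) = -7

A tropical monomial a ⊗ x^⊗i evaluates to a + i · x. Evaluating each term at x = -2:
  Term 0 contributes -4 + 0 · -2 = -4
  Term 1 contributes -5 + 1 · -2 = -7
  Term 2 contributes 4 + 2 · -2 = 0
  Term 3 contributes 8 + 3 · -2 = 2
p(-2) = ⊕ of these = min[-4, -7, 0, 2] = -7.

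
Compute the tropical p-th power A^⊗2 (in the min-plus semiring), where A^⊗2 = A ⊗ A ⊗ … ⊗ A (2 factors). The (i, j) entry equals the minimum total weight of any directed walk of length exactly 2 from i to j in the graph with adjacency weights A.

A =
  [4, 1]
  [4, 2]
A^⊗2 =
  [5, 3]
  [6, 4]

Each entry (A^⊗2)_ij equals the minimum over all length-2 walks i = v_0 → v_1 → … → v_2 = j of Σ_t A[v_t][v_{t+1}]. For example, for (i, j) = (0, 1) we minimise over 2 possible intermediate vertex sequences; the minimum is 3, attained along the walk 0 → 1 → 1.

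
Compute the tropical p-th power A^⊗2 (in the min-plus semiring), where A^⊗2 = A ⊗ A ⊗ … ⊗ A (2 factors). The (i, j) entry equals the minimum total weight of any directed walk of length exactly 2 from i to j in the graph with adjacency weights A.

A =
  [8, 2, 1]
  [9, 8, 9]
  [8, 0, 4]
A^⊗2 =
  [9, 1, 5]
  [17, 9, 10]
  [9, 4, 8]

Each entry (A^⊗2)_ij equals the minimum over all length-2 walks i = v_0 → v_1 → … → v_2 = j of Σ_t A[v_t][v_{t+1}]. For example, for (i, j) = (0, 2) we minimise over 3 possible intermediate vertex sequences; the minimum is 5, attained along the walk 0 → 2 → 2.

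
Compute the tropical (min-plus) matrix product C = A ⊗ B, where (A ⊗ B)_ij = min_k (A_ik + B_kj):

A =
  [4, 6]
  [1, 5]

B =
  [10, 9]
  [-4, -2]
A ⊗ B =
  [2, 4]
  [1, 3]

Apply the min-plus product entry-by-entry:
  C[0][0] = min over k of (A[0][0] + B[0][0] = 4 + 10 = 14, A[0][1] + B[1][0] = 6 + -4 = 2) = 2 (attained at k = 1)
  C[0][1] = min over k of (A[0][0] + B[0][1] = 4 + 9 = 13, A[0][1] + B[1][1] = 6 + -2 = 4) = 4 (attained at k = 1)
  C[1][0] = min over k of (A[1][0] + B[0][0] = 1 + 10 = 11, A[1][1] + B[1][0] = 5 + -4 = 1) = 1 (attained at k = 1)
  C[1][1] = min over k of (A[1][0] + B[0][1] = 1 + 9 = 10, A[1][1] + B[1][1] = 5 + -2 = 3) = 3 (attained at k = 1)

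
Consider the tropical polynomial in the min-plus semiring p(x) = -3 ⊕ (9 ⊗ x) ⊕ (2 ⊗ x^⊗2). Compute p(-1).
p(-1) = -3

A tropical monomial a ⊗ x^⊗i evaluates to a + i · x. Evaluating each term at x = -1:
  Term 0 contributes -3 + 0 · -1 = -3
  Term 1 contributes 9 + 1 · -1 = 8
  Term 2 contributes 2 + 2 · -1 = 0
p(-1) = ⊕ of these = min[-3, 8, 0] = -3.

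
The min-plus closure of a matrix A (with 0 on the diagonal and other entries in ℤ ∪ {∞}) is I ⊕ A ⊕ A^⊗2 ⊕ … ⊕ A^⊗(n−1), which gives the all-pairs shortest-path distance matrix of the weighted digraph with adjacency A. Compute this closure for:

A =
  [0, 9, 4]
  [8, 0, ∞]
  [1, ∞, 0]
Closure =
  [0, 9, 4]
  [8, 0, 12]
  [1, 10, 0]

This is the Floyd-Warshall all-pairs shortest-path computation. For each intermediate vertex k = 0, 1, …, 2, update dist[i][j] ← min(dist[i][j], dist[i][k] + dist[k][j]). The final matrix gives, for each (i, j), the minimum total weight of any directed path from i to j (possibly empty when i = j).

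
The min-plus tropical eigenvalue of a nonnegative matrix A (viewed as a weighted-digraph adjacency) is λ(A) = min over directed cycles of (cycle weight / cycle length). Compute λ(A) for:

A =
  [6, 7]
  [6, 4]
λ(A) = 4

Enumerate directed cycles and compute their means (weight / length). Sample:
  cycle 0 → 0: weight = 6, length = 1, mean = 6/1 ≈ 6.000
  cycle 1 → 1: weight = 4, length = 1, mean = 4/1 ≈ 4.000
  cycle 0 → 1 → 0: weight = 13, length = 2, mean = 13/2 ≈ 6.500
  cycle 1 → 0 → 1: weight = 13, length = 2, mean = 13/2 ≈ 6.500
Minimum mean = 4.000, attained e.g. along the cycle 1 → 1 with weight 4 and length 1. So λ(A) = 4/1 = 4.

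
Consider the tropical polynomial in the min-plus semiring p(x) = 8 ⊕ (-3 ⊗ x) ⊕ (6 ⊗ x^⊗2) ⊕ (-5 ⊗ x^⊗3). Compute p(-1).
p(-1) = -8

A tropical monomial a ⊗ x^⊗i evaluates to a + i · x. Evaluating each term at x = -1:
  Term 0 contributes 8 + 0 · -1 = 8
  Term 1 contributes -3 + 1 · -1 = -4
  Term 2 contributes 6 + 2 · -1 = 4
  Term 3 contributes -5 + 3 · -1 = -8
p(-1) = ⊕ of these = min[8, -4, 4, -8] = -8.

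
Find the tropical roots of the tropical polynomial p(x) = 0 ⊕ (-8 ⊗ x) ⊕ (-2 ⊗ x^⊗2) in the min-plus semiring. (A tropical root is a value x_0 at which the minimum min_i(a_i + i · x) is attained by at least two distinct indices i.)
Roots: {-6, 8}

Each tropical root is a break point of the lower envelope of the lines y = a_i + i · x (there are 3 lines, with slopes 0, 1, ..., 2). Only the lines that attain the minimum somewhere contribute to roots; other lines are dominated. Here the surviving (envelope) indices are i = 2, i = 1, i = 0.
Intersections between consecutive envelope lines give the roots: for adjacent envelope indices i < j the intersection is x = (a_i − a_j) / (j − i). Reading off the sorted break points: {-6, 8}.
Verification: at each break x_0, at least two indices attain the minimum of min_i(a_i + i · x_0).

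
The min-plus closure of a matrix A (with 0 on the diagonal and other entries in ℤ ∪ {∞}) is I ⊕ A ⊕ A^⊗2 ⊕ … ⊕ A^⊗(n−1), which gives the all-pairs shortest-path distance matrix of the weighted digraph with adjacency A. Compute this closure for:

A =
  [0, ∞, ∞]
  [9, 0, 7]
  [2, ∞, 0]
Closure =
  [0, ∞, ∞]
  [9, 0, 7]
  [2, ∞, 0]

This is the Floyd-Warshall all-pairs shortest-path computation. For each intermediate vertex k = 0, 1, …, 2, update dist[i][j] ← min(dist[i][j], dist[i][k] + dist[k][j]). The final matrix gives, for each (i, j), the minimum total weight of any directed path from i to j (possibly empty when i = j).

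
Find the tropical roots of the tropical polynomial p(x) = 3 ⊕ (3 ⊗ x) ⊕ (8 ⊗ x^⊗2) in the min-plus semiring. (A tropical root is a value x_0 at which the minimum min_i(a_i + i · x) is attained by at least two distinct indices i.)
Roots: {-5, 0}

Each tropical root is a break point of the lower envelope of the lines y = a_i + i · x (there are 3 lines, with slopes 0, 1, ..., 2). Only the lines that attain the minimum somewhere contribute to roots; other lines are dominated. Here the surviving (envelope) indices are i = 2, i = 1, i = 0.
Intersections between consecutive envelope lines give the roots: for adjacent envelope indices i < j the intersection is x = (a_i − a_j) / (j − i). Reading off the sorted break points: {-5, 0}.
Verification: at each break x_0, at least two indices attain the minimum of min_i(a_i + i · x_0).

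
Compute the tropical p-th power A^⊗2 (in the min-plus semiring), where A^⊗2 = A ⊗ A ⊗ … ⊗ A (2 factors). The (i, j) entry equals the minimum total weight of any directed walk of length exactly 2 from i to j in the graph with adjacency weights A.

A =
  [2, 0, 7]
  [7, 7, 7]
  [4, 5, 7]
A^⊗2 =
  [4, 2, 7]
  [9, 7, 14]
  [6, 4, 11]

Each entry (A^⊗2)_ij equals the minimum over all length-2 walks i = v_0 → v_1 → … → v_2 = j of Σ_t A[v_t][v_{t+1}]. For example, for (i, j) = (0, 2) we minimise over 3 possible intermediate vertex sequences; the minimum is 7, attained along the walk 0 → 1 → 2.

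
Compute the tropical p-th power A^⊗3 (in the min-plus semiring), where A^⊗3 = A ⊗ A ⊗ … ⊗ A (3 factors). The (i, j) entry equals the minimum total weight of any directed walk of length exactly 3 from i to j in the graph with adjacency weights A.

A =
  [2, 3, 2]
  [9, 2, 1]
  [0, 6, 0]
A^⊗3 =
  [2, 5, 2]
  [1, 4, 1]
  [0, 3, 0]

Each entry (A^⊗3)_ij equals the minimum over all length-3 walks i = v_0 → v_1 → … → v_3 = j of Σ_t A[v_t][v_{t+1}]. For example, for (i, j) = (0, 2) we minimise over 9 possible intermediate vertex sequences; the minimum is 2, attained along the walk 0 → 2 → 2 → 2.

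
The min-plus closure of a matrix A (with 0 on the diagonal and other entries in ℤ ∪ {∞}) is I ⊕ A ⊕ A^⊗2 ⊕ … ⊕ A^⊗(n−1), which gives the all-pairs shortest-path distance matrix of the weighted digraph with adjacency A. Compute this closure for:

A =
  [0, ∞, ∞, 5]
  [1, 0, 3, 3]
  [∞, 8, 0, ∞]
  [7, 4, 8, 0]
Closure =
  [0, 9, 12, 5]
  [1, 0, 3, 3]
  [9, 8, 0, 11]
  [5, 4, 7, 0]

This is the Floyd-Warshall all-pairs shortest-path computation. For each intermediate vertex k = 0, 1, …, 3, update dist[i][j] ← min(dist[i][j], dist[i][k] + dist[k][j]). The final matrix gives, for each (i, j), the minimum total weight of any directed path from i to j (possibly empty when i = j).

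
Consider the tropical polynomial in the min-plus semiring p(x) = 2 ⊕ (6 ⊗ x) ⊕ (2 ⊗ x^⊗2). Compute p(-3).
p(-3) = -4

A tropical monomial a ⊗ x^⊗i evaluates to a + i · x. Evaluating each term at x = -3:
  Term 0 contributes 2 + 0 · -3 = 2
  Term 1 contributes 6 + 1 · -3 = 3
  Term 2 contributes 2 + 2 · -3 = -4
p(-3) = ⊕ of these = min[2, 3, -4] = -4.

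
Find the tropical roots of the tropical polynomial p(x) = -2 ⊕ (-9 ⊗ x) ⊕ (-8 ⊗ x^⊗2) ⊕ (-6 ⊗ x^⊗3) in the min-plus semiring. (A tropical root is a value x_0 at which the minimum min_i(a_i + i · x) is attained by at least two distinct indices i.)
Roots: {-2, -1, 7}

Each tropical root is a break point of the lower envelope of the lines y = a_i + i · x (there are 4 lines, with slopes 0, 1, ..., 3). Only the lines that attain the minimum somewhere contribute to roots; other lines are dominated. Here the surviving (envelope) indices are i = 3, i = 2, i = 1, i = 0.
Intersections between consecutive envelope lines give the roots: for adjacent envelope indices i < j the intersection is x = (a_i − a_j) / (j − i). Reading off the sorted break points: {-2, -1, 7}.
Verification: at each break x_0, at least two indices attain the minimum of min_i(a_i + i · x_0).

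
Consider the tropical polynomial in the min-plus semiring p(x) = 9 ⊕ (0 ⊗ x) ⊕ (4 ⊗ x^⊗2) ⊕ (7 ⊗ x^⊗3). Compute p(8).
p(8) = 8

A tropical monomial a ⊗ x^⊗i evaluates to a + i · x. Evaluating each term at x = 8:
  Term 0 contributes 9 + 0 · 8 = 9
  Term 1 contributes 0 + 1 · 8 = 8
  Term 2 contributes 4 + 2 · 8 = 20
  Term 3 contributes 7 + 3 · 8 = 31
p(8) = ⊕ of these = min[9, 8, 20, 31] = 8.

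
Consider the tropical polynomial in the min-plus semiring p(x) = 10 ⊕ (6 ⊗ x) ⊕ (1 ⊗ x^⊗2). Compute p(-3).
p(-3) = -5

A tropical monomial a ⊗ x^⊗i evaluates to a + i · x. Evaluating each term at x = -3:
  Term 0 contributes 10 + 0 · -3 = 10
  Term 1 contributes 6 + 1 · -3 = 3
  Term 2 contributes 1 + 2 · -3 = -5
p(-3) = ⊕ of these = min[10, 3, -5] = -5.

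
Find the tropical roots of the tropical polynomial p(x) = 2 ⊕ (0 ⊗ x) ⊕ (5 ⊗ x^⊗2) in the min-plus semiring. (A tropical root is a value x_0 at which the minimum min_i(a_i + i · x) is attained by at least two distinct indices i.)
Roots: {-5, 2}

Each tropical root is a break point of the lower envelope of the lines y = a_i + i · x (there are 3 lines, with slopes 0, 1, ..., 2). Only the lines that attain the minimum somewhere contribute to roots; other lines are dominated. Here the surviving (envelope) indices are i = 2, i = 1, i = 0.
Intersections between consecutive envelope lines give the roots: for adjacent envelope indices i < j the intersection is x = (a_i − a_j) / (j − i). Reading off the sorted break points: {-5, 2}.
Verification: at each break x_0, at least two indices attain the minimum of min_i(a_i + i · x_0).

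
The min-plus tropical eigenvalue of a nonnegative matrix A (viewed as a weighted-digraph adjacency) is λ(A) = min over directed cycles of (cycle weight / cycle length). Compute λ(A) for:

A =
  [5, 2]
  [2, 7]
λ(A) = 2

Enumerate directed cycles and compute their means (weight / length). Sample:
  cycle 0 → 0: weight = 5, length = 1, mean = 5/1 ≈ 5.000
  cycle 1 → 1: weight = 7, length = 1, mean = 7/1 ≈ 7.000
  cycle 0 → 1 → 0: weight = 4, length = 2, mean = 4/2 ≈ 2.000
  cycle 1 → 0 → 1: weight = 4, length = 2, mean = 4/2 ≈ 2.000
Minimum mean = 2.000, attained e.g. along the cycle 0 → 1 → 0 with weight 4 and length 2. So λ(A) = 4/2 = 2.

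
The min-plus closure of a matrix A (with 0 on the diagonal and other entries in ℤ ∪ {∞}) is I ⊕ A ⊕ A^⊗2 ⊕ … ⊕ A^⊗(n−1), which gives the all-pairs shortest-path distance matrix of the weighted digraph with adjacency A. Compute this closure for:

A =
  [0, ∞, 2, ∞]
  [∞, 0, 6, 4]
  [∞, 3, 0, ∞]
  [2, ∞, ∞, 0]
Closure =
  [0, 5, 2, 9]
  [6, 0, 6, 4]
  [9, 3, 0, 7]
  [2, 7, 4, 0]

This is the Floyd-Warshall all-pairs shortest-path computation. For each intermediate vertex k = 0, 1, …, 3, update dist[i][j] ← min(dist[i][j], dist[i][k] + dist[k][j]). The final matrix gives, for each (i, j), the minimum total weight of any directed path from i to j (possibly empty when i = j).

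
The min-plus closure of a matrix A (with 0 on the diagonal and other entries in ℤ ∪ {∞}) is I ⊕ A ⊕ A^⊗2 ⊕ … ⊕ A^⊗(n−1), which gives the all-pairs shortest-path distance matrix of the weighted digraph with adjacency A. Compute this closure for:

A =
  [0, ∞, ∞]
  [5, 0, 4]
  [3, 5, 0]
Closure =
  [0, ∞, ∞]
  [5, 0, 4]
  [3, 5, 0]

This is the Floyd-Warshall all-pairs shortest-path computation. For each intermediate vertex k = 0, 1, …, 2, update dist[i][j] ← min(dist[i][j], dist[i][k] + dist[k][j]). The final matrix gives, for each (i, j), the minimum total weight of any directed path from i to j (possibly empty when i = j).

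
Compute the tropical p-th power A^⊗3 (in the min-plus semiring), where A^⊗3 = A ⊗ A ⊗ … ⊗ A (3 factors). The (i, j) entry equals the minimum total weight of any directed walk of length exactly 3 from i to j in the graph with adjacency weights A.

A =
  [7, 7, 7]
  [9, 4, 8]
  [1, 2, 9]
A^⊗3 =
  [15, 13, 15]
  [13, 12, 16]
  [9, 10, 14]

Each entry (A^⊗3)_ij equals the minimum over all length-3 walks i = v_0 → v_1 → … → v_3 = j of Σ_t A[v_t][v_{t+1}]. For example, for (i, j) = (0, 2) we minimise over 9 possible intermediate vertex sequences; the minimum is 15, attained along the walk 0 → 2 → 0 → 2.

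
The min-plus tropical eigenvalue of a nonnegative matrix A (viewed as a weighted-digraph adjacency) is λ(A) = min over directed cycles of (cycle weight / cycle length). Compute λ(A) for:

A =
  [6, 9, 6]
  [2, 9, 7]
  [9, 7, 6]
λ(A) = 5

Enumerate directed cycles and compute their means (weight / length). Sample:
  cycle 0 → 0: weight = 6, length = 1, mean = 6/1 ≈ 6.000
  cycle 1 → 1: weight = 9, length = 1, mean = 9/1 ≈ 9.000
  cycle 2 → 2: weight = 6, length = 1, mean = 6/1 ≈ 6.000
  cycle 0 → 1 → 0: weight = 11, length = 2, mean = 11/2 ≈ 5.500
  cycle 0 → 2 → 0: weight = 15, length = 2, mean = 15/2 ≈ 7.500
  cycle 1 → 0 → 1: weight = 11, length = 2, mean = 11/2 ≈ 5.500
Minimum mean = 5.000, attained e.g. along the cycle 0 → 2 → 1 → 0 with weight 15 and length 3. So λ(A) = 15/3 = 5.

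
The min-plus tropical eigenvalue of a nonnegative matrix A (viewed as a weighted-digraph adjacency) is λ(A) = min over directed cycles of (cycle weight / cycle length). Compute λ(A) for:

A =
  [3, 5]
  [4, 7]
λ(A) = 3

Enumerate directed cycles and compute their means (weight / length). Sample:
  cycle 0 → 0: weight = 3, length = 1, mean = 3/1 ≈ 3.000
  cycle 1 → 1: weight = 7, length = 1, mean = 7/1 ≈ 7.000
  cycle 0 → 1 → 0: weight = 9, length = 2, mean = 9/2 ≈ 4.500
  cycle 1 → 0 → 1: weight = 9, length = 2, mean = 9/2 ≈ 4.500
Minimum mean = 3.000, attained e.g. along the cycle 0 → 0 with weight 3 and length 1. So λ(A) = 3/1 = 3.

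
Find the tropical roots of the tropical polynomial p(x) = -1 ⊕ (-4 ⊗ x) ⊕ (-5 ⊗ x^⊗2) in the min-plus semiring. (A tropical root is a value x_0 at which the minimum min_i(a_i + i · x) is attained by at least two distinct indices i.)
Roots: {1, 3}

Each tropical root is a break point of the lower envelope of the lines y = a_i + i · x (there are 3 lines, with slopes 0, 1, ..., 2). Only the lines that attain the minimum somewhere contribute to roots; other lines are dominated. Here the surviving (envelope) indices are i = 2, i = 1, i = 0.
Intersections between consecutive envelope lines give the roots: for adjacent envelope indices i < j the intersection is x = (a_i − a_j) / (j − i). Reading off the sorted break points: {1, 3}.
Verification: at each break x_0, at least two indices attain the minimum of min_i(a_i + i · x_0).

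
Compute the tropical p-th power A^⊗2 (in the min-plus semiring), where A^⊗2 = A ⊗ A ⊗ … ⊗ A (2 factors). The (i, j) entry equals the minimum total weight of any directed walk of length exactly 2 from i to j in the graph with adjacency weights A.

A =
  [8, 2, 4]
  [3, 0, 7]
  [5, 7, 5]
A^⊗2 =
  [5, 2, 9]
  [3, 0, 7]
  [10, 7, 9]

Each entry (A^⊗2)_ij equals the minimum over all length-2 walks i = v_0 → v_1 → … → v_2 = j of Σ_t A[v_t][v_{t+1}]. For example, for (i, j) = (0, 2) we minimise over 3 possible intermediate vertex sequences; the minimum is 9, attained along the walk 0 → 1 → 2.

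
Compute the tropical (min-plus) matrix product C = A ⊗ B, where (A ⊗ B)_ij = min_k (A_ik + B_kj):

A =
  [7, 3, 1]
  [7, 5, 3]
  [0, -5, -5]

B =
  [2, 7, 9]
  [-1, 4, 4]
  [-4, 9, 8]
A ⊗ B =
  [-3, 7, 7]
  [-1, 9, 9]
  [-9, -1, -1]

Apply the min-plus product entry-by-entry:
  C[0][0] = min over k of (A[0][0] + B[0][0] = 7 + 2 = 9, A[0][1] + B[1][0] = 3 + -1 = 2, A[0][2] + B[2][0] = 1 + -4 = -3) = -3 (attained at k = 2)
  C[0][1] = min over k of (A[0][0] + B[0][1] = 7 + 7 = 14, A[0][1] + B[1][1] = 3 + 4 = 7, A[0][2] + B[2][1] = 1 + 9 = 10) = 7 (attained at k = 1)
  C[0][2] = min over k of (A[0][0] + B[0][2] = 7 + 9 = 16, A[0][1] + B[1][2] = 3 + 4 = 7, A[0][2] + B[2][2] = 1 + 8 = 9) = 7 (attained at k = 1)
  C[1][0] = min over k of (A[1][0] + B[0][0] = 7 + 2 = 9, A[1][1] + B[1][0] = 5 + -1 = 4, A[1][2] + B[2][0] = 3 + -4 = -1) = -1 (attained at k = 2)
  C[1][1] = min over k of (A[1][0] + B[0][1] = 7 + 7 = 14, A[1][1] + B[1][1] = 5 + 4 = 9, A[1][2] + B[2][1] = 3 + 9 = 12) = 9 (attained at k = 1)
  C[1][2] = min over k of (A[1][0] + B[0][2] = 7 + 9 = 16, A[1][1] + B[1][2] = 5 + 4 = 9, A[1][2] + B[2][2] = 3 + 8 = 11) = 9 (attained at k = 1)
  C[2][0] = min over k of (A[2][0] + B[0][0] = 0 + 2 = 2, A[2][1] + B[1][0] = -5 + -1 = -6, A[2][2] + B[2][0] = -5 + -4 = -9) = -9 (attained at k = 2)
  C[2][1] = min over k of (A[2][0] + B[0][1] = 0 + 7 = 7, A[2][1] + B[1][1] = -5 + 4 = -1, A[2][2] + B[2][1] = -5 + 9 = 4) = -1 (attained at k = 1)
  C[2][2] = min over k of (A[2][0] + B[0][2] = 0 + 9 = 9, A[2][1] + B[1][2] = -5 + 4 = -1, A[2][2] + B[2][2] = -5 + 8 = 3) = -1 (attained at k = 1)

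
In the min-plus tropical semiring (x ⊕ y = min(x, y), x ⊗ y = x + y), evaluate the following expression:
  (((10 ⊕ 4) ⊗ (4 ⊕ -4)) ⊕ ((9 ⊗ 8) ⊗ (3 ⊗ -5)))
(((10 ⊕ 4) ⊗ (4 ⊕ -4)) ⊕ ((9 ⊗ 8) ⊗ (3 ⊗ -5))) = 0

Expand innermost to outermost. Recall ⊕ takes the minimum of its arguments and ⊗ takes their sum. Working out the expression (((10 ⊕ 4) ⊗ (4 ⊕ -4)) ⊕ ((9 ⊗ 8) ⊗ (3 ⊗ -5))) gives 0.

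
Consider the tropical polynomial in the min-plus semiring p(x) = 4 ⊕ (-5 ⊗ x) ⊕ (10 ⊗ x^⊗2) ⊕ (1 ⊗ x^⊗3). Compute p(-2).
p(-2) = -7

A tropical monomial a ⊗ x^⊗i evaluates to a + i · x. Evaluating each term at x = -2:
  Term 0 contributes 4 + 0 · -2 = 4
  Term 1 contributes -5 + 1 · -2 = -7
  Term 2 contributes 10 + 2 · -2 = 6
  Term 3 contributes 1 + 3 · -2 = -5
p(-2) = ⊕ of these = min[4, -7, 6, -5] = -7.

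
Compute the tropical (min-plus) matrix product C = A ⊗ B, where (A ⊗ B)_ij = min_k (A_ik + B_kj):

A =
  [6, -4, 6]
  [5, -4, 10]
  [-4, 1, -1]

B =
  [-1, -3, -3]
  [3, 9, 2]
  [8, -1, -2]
A ⊗ B =
  [-1, 3, -2]
  [-1, 2, -2]
  [-5, -7, -7]

Apply the min-plus product entry-by-entry:
  C[0][0] = min over k of (A[0][0] + B[0][0] = 6 + -1 = 5, A[0][1] + B[1][0] = -4 + 3 = -1, A[0][2] + B[2][0] = 6 + 8 = 14) = -1 (attained at k = 1)
  C[0][1] = min over k of (A[0][0] + B[0][1] = 6 + -3 = 3, A[0][1] + B[1][1] = -4 + 9 = 5, A[0][2] + B[2][1] = 6 + -1 = 5) = 3 (attained at k = 0)
  C[0][2] = min over k of (A[0][0] + B[0][2] = 6 + -3 = 3, A[0][1] + B[1][2] = -4 + 2 = -2, A[0][2] + B[2][2] = 6 + -2 = 4) = -2 (attained at k = 1)
  C[1][0] = min over k of (A[1][0] + B[0][0] = 5 + -1 = 4, A[1][1] + B[1][0] = -4 + 3 = -1, A[1][2] + B[2][0] = 10 + 8 = 18) = -1 (attained at k = 1)
  C[1][1] = min over k of (A[1][0] + B[0][1] = 5 + -3 = 2, A[1][1] + B[1][1] = -4 + 9 = 5, A[1][2] + B[2][1] = 10 + -1 = 9) = 2 (attained at k = 0)
  C[1][2] = min over k of (A[1][0] + B[0][2] = 5 + -3 = 2, A[1][1] + B[1][2] = -4 + 2 = -2, A[1][2] + B[2][2] = 10 + -2 = 8) = -2 (attained at k = 1)
  C[2][0] = min over k of (A[2][0] + B[0][0] = -4 + -1 = -5, A[2][1] + B[1][0] = 1 + 3 = 4, A[2][2] + B[2][0] = -1 + 8 = 7) = -5 (attained at k = 0)
  C[2][1] = min over k of (A[2][0] + B[0][1] = -4 + -3 = -7, A[2][1] + B[1][1] = 1 + 9 = 10, A[2][2] + B[2][1] = -1 + -1 = -2) = -7 (attained at k = 0)
  C[2][2] = min over k of (A[2][0] + B[0][2] = -4 + -3 = -7, A[2][1] + B[1][2] = 1 + 2 = 3, A[2][2] + B[2][2] = -1 + -2 = -3) = -7 (attained at k = 0)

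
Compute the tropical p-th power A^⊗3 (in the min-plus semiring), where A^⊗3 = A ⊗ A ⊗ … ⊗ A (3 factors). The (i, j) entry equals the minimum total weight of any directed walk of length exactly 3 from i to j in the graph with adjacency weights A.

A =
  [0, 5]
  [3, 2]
A^⊗3 =
  [0, 5]
  [3, 6]

Each entry (A^⊗3)_ij equals the minimum over all length-3 walks i = v_0 → v_1 → … → v_3 = j of Σ_t A[v_t][v_{t+1}]. For example, for (i, j) = (0, 1) we minimise over 4 possible intermediate vertex sequences; the minimum is 5, attained along the walk 0 → 0 → 0 → 1.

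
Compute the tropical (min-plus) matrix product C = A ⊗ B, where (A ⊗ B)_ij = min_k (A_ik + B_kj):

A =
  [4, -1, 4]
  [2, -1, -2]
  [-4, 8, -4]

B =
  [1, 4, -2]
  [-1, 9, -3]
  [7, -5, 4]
A ⊗ B =
  [-2, -1, -4]
  [-2, -7, -4]
  [-3, -9, -6]

Apply the min-plus product entry-by-entry:
  C[0][0] = min over k of (A[0][0] + B[0][0] = 4 + 1 = 5, A[0][1] + B[1][0] = -1 + -1 = -2, A[0][2] + B[2][0] = 4 + 7 = 11) = -2 (attained at k = 1)
  C[0][1] = min over k of (A[0][0] + B[0][1] = 4 + 4 = 8, A[0][1] + B[1][1] = -1 + 9 = 8, A[0][2] + B[2][1] = 4 + -5 = -1) = -1 (attained at k = 2)
  C[0][2] = min over k of (A[0][0] + B[0][2] = 4 + -2 = 2, A[0][1] + B[1][2] = -1 + -3 = -4, A[0][2] + B[2][2] = 4 + 4 = 8) = -4 (attained at k = 1)
  C[1][0] = min over k of (A[1][0] + B[0][0] = 2 + 1 = 3, A[1][1] + B[1][0] = -1 + -1 = -2, A[1][2] + B[2][0] = -2 + 7 = 5) = -2 (attained at k = 1)
  C[1][1] = min over k of (A[1][0] + B[0][1] = 2 + 4 = 6, A[1][1] + B[1][1] = -1 + 9 = 8, A[1][2] + B[2][1] = -2 + -5 = -7) = -7 (attained at k = 2)
  C[1][2] = min over k of (A[1][0] + B[0][2] = 2 + -2 = 0, A[1][1] + B[1][2] = -1 + -3 = -4, A[1][2] + B[2][2] = -2 + 4 = 2) = -4 (attained at k = 1)
  C[2][0] = min over k of (A[2][0] + B[0][0] = -4 + 1 = -3, A[2][1] + B[1][0] = 8 + -1 = 7, A[2][2] + B[2][0] = -4 + 7 = 3) = -3 (attained at k = 0)
  C[2][1] = min over k of (A[2][0] + B[0][1] = -4 + 4 = 0, A[2][1] + B[1][1] = 8 + 9 = 17, A[2][2] + B[2][1] = -4 + -5 = -9) = -9 (attained at k = 2)
  C[2][2] = min over k of (A[2][0] + B[0][2] = -4 + -2 = -6, A[2][1] + B[1][2] = 8 + -3 = 5, A[2][2] + B[2][2] = -4 + 4 = 0) = -6 (attained at k = 0)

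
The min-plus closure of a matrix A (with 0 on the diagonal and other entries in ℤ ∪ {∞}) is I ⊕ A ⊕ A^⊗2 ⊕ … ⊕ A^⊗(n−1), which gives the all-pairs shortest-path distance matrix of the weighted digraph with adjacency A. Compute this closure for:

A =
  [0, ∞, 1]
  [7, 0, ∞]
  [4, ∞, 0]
Closure =
  [0, ∞, 1]
  [7, 0, 8]
  [4, ∞, 0]

This is the Floyd-Warshall all-pairs shortest-path computation. For each intermediate vertex k = 0, 1, …, 2, update dist[i][j] ← min(dist[i][j], dist[i][k] + dist[k][j]). The final matrix gives, for each (i, j), the minimum total weight of any directed path from i to j (possibly empty when i = j).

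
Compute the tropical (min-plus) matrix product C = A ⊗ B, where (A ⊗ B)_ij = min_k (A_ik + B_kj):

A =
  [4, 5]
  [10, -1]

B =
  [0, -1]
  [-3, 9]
A ⊗ B =
  [2, 3]
  [-4, 8]

Apply the min-plus product entry-by-entry:
  C[0][0] = min over k of (A[0][0] + B[0][0] = 4 + 0 = 4, A[0][1] + B[1][0] = 5 + -3 = 2) = 2 (attained at k = 1)
  C[0][1] = min over k of (A[0][0] + B[0][1] = 4 + -1 = 3, A[0][1] + B[1][1] = 5 + 9 = 14) = 3 (attained at k = 0)
  C[1][0] = min over k of (A[1][0] + B[0][0] = 10 + 0 = 10, A[1][1] + B[1][0] = -1 + -3 = -4) = -4 (attained at k = 1)
  C[1][1] = min over k of (A[1][0] + B[0][1] = 10 + -1 = 9, A[1][1] + B[1][1] = -1 + 9 = 8) = 8 (attained at k = 1)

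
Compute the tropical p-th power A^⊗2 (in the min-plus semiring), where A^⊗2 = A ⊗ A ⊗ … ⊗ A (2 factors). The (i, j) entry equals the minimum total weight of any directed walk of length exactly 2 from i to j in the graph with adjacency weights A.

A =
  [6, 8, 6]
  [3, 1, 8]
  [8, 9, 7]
A^⊗2 =
  [11, 9, 12]
  [4, 2, 9]
  [12, 10, 14]

Each entry (A^⊗2)_ij equals the minimum over all length-2 walks i = v_0 → v_1 → … → v_2 = j of Σ_t A[v_t][v_{t+1}]. For example, for (i, j) = (0, 2) we minimise over 3 possible intermediate vertex sequences; the minimum is 12, attained along the walk 0 → 0 → 2.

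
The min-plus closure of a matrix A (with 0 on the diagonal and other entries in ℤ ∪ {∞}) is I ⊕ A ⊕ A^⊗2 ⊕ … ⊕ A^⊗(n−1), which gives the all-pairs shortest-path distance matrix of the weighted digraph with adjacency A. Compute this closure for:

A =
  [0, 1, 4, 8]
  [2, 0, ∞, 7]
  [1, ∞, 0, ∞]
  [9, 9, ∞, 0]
Closure =
  [0, 1, 4, 8]
  [2, 0, 6, 7]
  [1, 2, 0, 9]
  [9, 9, 13, 0]

This is the Floyd-Warshall all-pairs shortest-path computation. For each intermediate vertex k = 0, 1, …, 3, update dist[i][j] ← min(dist[i][j], dist[i][k] + dist[k][j]). The final matrix gives, for each (i, j), the minimum total weight of any directed path from i to j (possibly empty when i = j).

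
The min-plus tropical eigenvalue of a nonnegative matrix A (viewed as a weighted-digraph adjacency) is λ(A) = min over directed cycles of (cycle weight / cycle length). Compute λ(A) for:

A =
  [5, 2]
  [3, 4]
λ(A) = 5/2

Enumerate directed cycles and compute their means (weight / length). Sample:
  cycle 0 → 0: weight = 5, length = 1, mean = 5/1 ≈ 5.000
  cycle 1 → 1: weight = 4, length = 1, mean = 4/1 ≈ 4.000
  cycle 0 → 1 → 0: weight = 5, length = 2, mean = 5/2 ≈ 2.500
  cycle 1 → 0 → 1: weight = 5, length = 2, mean = 5/2 ≈ 2.500
Minimum mean = 2.500, attained e.g. along the cycle 0 → 1 → 0 with weight 5 and length 2. So λ(A) = 5/2 = 5/2.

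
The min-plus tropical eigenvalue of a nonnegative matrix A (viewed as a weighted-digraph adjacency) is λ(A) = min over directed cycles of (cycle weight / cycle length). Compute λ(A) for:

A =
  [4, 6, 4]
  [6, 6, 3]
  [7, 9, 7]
λ(A) = 4

Enumerate directed cycles and compute their means (weight / length). Sample:
  cycle 0 → 0: weight = 4, length = 1, mean = 4/1 ≈ 4.000
  cycle 1 → 1: weight = 6, length = 1, mean = 6/1 ≈ 6.000
  cycle 2 → 2: weight = 7, length = 1, mean = 7/1 ≈ 7.000
  cycle 0 → 1 → 0: weight = 12, length = 2, mean = 12/2 ≈ 6.000
  cycle 0 → 2 → 0: weight = 11, length = 2, mean = 11/2 ≈ 5.500
  cycle 1 → 0 → 1: weight = 12, length = 2, mean = 12/2 ≈ 6.000
Minimum mean = 4.000, attained e.g. along the cycle 0 → 0 with weight 4 and length 1. So λ(A) = 4/1 = 4.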